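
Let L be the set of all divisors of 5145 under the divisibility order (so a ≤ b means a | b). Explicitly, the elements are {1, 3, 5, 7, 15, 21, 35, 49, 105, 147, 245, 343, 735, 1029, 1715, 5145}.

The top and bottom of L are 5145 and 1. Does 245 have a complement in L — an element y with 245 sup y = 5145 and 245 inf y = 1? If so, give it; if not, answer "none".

For every candidate y, either 245 ∨ y ≠ 5145 or 245 ∧ y ≠ 1; no complement exists.

none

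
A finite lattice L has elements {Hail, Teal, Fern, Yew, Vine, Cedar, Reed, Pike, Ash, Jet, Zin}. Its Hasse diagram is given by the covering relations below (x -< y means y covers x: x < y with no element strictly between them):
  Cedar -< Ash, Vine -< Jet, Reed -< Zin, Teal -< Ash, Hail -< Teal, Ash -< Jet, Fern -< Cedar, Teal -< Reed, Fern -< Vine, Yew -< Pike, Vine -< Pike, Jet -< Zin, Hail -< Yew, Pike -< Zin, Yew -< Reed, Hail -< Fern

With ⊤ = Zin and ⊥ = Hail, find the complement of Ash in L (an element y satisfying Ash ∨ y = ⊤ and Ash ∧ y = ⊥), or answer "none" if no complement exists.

Need y with Ash ∨ y = Zin and Ash ∧ y = Hail.
Checking each element gives: Yew.

Yew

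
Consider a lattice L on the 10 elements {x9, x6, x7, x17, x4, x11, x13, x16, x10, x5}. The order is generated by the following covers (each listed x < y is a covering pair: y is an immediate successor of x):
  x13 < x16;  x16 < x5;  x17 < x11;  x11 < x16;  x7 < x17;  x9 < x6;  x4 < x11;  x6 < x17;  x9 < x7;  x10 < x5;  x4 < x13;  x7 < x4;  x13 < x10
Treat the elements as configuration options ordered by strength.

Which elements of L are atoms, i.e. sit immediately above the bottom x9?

x6, x7

The atoms are exactly the elements that cover x9: x6, x7.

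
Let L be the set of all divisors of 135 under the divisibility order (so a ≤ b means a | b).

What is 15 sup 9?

45

In the divisibility order, the join is the least common multiple: lcm(15, 9) = 45.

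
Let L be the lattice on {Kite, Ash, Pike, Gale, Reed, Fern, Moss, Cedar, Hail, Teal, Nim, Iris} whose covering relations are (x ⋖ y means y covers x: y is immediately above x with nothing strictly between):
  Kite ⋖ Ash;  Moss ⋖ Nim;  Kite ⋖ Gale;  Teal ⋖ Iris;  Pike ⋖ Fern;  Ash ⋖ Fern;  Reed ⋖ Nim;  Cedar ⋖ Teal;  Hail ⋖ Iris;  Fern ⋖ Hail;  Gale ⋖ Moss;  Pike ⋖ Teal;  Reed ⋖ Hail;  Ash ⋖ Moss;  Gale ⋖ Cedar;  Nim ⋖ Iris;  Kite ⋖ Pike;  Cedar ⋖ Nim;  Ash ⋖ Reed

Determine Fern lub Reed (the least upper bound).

Common upper bounds of {Fern, Reed}: Hail, Iris.
The least among these is Hail.

Hail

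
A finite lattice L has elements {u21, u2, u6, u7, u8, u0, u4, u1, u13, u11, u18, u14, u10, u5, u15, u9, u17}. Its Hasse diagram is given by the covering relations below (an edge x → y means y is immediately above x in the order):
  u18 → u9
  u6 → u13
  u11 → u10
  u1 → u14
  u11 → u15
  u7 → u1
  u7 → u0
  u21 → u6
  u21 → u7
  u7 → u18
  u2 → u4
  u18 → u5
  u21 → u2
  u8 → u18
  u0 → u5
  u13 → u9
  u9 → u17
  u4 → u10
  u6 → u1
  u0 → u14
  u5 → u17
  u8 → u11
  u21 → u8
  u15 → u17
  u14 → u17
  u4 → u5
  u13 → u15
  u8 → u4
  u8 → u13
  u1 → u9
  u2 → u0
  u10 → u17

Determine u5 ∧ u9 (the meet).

Common lower bounds of {u5, u9}: u18, u21, u7, u8.
The greatest among these is u18.

u18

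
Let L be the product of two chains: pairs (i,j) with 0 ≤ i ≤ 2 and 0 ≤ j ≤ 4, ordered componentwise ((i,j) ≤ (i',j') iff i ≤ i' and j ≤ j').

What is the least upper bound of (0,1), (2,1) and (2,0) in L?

(2,1)

Common upper bounds of {(0,1), (2,1), (2,0)}: (2,1), (2,2), (2,3), (2,4).
The least among these is (2,1).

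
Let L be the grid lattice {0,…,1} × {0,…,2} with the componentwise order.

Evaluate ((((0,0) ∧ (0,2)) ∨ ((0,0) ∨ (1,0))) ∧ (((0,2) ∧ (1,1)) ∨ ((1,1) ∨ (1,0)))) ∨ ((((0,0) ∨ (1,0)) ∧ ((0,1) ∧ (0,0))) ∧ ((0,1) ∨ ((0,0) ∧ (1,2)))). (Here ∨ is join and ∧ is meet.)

(1,0)

(0,0) ∧ (0,2) = (0,0)
(0,0) ∨ (1,0) = (1,0)
(0,0) ∨ (1,0) = (1,0)
(0,2) ∧ (1,1) = (0,1)
(1,1) ∨ (1,0) = (1,1)
(0,1) ∨ (1,1) = (1,1)
(1,0) ∧ (1,1) = (1,0)
(0,0) ∨ (1,0) = (1,0)
(0,1) ∧ (0,0) = (0,0)
(1,0) ∧ (0,0) = (0,0)
(0,0) ∧ (1,2) = (0,0)
(0,1) ∨ (0,0) = (0,1)
(0,0) ∧ (0,1) = (0,0)
(1,0) ∨ (0,0) = (1,0)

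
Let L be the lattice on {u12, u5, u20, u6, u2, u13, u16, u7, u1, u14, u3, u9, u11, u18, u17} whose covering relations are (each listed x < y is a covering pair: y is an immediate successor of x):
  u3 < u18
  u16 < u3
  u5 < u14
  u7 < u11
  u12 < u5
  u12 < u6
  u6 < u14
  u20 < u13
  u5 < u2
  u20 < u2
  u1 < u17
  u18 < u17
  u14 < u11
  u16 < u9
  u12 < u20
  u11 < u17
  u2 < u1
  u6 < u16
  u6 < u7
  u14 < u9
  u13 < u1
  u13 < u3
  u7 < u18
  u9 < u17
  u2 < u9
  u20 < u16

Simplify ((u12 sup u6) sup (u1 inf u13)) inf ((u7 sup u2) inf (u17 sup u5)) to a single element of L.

u3

u12 ∨ u6 = u6
u1 ∧ u13 = u13
u6 ∨ u13 = u3
u7 ∨ u2 = u17
u17 ∨ u5 = u17
u17 ∧ u17 = u17
u3 ∧ u17 = u3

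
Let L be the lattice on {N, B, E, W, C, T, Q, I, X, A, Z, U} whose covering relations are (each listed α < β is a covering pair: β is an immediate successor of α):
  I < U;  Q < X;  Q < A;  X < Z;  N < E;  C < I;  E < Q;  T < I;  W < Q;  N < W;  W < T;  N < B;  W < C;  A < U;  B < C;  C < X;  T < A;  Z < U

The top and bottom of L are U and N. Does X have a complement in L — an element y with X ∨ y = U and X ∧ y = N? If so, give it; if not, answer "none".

For every candidate y, either X ∨ y ≠ U or X ∧ y ≠ N; no complement exists.

none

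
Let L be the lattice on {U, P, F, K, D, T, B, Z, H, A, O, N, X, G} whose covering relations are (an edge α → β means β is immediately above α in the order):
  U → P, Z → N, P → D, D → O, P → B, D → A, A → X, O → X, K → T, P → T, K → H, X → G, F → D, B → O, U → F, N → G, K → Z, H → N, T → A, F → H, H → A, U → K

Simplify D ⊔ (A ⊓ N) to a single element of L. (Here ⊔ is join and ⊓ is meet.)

A

A ∧ N = H
D ∨ H = A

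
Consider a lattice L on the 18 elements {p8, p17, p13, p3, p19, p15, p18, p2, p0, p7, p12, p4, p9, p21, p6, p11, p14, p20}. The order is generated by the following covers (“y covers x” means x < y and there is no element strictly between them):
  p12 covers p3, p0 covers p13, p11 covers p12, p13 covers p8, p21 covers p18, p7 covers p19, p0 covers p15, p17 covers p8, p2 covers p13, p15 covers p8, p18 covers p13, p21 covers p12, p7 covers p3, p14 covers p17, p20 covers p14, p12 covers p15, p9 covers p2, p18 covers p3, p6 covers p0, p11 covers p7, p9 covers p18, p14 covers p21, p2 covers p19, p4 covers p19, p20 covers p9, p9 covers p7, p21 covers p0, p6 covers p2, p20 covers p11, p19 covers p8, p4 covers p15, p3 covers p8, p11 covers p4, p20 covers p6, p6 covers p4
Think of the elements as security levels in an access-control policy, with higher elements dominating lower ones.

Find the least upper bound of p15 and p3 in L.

Common upper bounds of {p15, p3}: p11, p12, p14, p20, p21.
The least among these is p12.

p12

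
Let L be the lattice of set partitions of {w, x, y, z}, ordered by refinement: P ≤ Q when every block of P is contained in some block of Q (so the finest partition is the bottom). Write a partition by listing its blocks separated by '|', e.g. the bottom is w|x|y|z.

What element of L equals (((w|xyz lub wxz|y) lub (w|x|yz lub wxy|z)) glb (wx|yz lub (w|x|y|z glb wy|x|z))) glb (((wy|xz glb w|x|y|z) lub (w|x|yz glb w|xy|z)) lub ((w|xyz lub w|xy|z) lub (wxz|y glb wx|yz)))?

w|xyz ∨ wxz|y = wxyz
w|x|yz ∨ wxy|z = wxyz
wxyz ∨ wxyz = wxyz
w|x|y|z ∧ wy|x|z = w|x|y|z
wx|yz ∨ w|x|y|z = wx|yz
wxyz ∧ wx|yz = wx|yz
wy|xz ∧ w|x|y|z = w|x|y|z
w|x|yz ∧ w|xy|z = w|x|y|z
w|x|y|z ∨ w|x|y|z = w|x|y|z
w|xyz ∨ w|xy|z = w|xyz
wxz|y ∧ wx|yz = wx|y|z
w|xyz ∨ wx|y|z = wxyz
w|x|y|z ∨ wxyz = wxyz
wx|yz ∧ wxyz = wx|yz

wx|yz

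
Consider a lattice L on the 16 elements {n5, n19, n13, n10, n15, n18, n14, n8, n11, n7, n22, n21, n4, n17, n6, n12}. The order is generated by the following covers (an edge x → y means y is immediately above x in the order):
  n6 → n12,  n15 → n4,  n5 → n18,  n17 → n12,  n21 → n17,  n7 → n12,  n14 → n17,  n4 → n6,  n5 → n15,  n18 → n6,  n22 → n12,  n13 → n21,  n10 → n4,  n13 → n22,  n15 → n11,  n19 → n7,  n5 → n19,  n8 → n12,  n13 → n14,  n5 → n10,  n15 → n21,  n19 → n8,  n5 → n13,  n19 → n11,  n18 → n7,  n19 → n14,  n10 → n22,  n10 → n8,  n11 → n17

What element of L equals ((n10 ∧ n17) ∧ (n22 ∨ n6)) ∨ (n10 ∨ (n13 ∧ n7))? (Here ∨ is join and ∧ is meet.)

n10

n10 ∧ n17 = n5
n22 ∨ n6 = n12
n5 ∧ n12 = n5
n13 ∧ n7 = n5
n10 ∨ n5 = n10
n5 ∨ n10 = n10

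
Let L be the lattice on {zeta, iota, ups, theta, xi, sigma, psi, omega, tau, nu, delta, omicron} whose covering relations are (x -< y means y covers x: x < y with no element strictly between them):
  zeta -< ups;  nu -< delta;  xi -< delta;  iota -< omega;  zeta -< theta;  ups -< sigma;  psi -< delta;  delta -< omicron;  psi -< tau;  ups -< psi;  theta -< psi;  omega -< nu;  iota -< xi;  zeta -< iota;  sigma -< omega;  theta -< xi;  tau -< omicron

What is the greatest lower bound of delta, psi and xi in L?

theta

Common lower bounds of {delta, psi, xi}: theta, zeta.
The greatest among these is theta.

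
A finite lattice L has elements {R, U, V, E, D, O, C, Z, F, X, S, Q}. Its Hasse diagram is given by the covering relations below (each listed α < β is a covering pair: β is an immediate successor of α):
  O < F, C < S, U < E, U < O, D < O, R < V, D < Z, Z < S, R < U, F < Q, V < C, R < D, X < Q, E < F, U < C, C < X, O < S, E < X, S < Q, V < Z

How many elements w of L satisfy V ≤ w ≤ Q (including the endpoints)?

The interval [V, Q] = {C, Q, S, V, X, Z}, which has 6 elements.

6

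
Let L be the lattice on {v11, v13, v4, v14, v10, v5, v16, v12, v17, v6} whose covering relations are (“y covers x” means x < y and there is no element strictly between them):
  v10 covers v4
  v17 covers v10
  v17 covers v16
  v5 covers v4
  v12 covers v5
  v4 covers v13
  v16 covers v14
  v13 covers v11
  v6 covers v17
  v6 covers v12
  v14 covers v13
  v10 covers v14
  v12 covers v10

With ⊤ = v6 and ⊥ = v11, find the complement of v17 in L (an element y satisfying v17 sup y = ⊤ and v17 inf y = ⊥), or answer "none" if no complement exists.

For every candidate y, either v17 ∨ y ≠ v6 or v17 ∧ y ≠ v11; no complement exists.

none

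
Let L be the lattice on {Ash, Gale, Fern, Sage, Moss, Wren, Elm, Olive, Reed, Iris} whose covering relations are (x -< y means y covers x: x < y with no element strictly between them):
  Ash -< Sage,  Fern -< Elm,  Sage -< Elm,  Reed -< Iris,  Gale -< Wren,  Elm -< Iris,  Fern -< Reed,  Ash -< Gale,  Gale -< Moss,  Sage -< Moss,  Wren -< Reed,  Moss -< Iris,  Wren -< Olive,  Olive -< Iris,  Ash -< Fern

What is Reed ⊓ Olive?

Common lower bounds of {Reed, Olive}: Ash, Gale, Wren.
The greatest among these is Wren.

Wren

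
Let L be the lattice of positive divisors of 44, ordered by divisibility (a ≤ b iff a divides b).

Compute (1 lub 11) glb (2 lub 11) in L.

11

1 ∨ 11 = 11
2 ∨ 11 = 22
11 ∧ 22 = 11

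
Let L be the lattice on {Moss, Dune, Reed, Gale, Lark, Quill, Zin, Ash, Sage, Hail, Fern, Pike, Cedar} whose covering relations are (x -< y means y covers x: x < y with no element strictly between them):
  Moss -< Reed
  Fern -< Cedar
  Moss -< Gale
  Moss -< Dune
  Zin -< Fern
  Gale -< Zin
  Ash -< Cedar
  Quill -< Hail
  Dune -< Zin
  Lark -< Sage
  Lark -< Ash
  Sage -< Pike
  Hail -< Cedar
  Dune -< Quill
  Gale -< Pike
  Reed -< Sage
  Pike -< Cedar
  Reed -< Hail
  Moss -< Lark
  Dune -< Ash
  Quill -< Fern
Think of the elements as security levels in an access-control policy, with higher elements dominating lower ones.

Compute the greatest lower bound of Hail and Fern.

Quill

Common lower bounds of {Hail, Fern}: Dune, Moss, Quill.
The greatest among these is Quill.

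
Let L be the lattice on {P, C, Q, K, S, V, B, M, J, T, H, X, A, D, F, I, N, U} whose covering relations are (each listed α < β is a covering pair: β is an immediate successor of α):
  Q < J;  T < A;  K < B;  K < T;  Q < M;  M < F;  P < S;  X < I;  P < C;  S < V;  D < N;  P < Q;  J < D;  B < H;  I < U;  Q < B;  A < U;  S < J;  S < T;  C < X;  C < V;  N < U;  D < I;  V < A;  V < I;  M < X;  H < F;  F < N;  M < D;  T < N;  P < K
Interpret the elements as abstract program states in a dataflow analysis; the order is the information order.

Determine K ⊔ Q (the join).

Common upper bounds of {K, Q}: B, F, H, N, U.
The least among these is B.

B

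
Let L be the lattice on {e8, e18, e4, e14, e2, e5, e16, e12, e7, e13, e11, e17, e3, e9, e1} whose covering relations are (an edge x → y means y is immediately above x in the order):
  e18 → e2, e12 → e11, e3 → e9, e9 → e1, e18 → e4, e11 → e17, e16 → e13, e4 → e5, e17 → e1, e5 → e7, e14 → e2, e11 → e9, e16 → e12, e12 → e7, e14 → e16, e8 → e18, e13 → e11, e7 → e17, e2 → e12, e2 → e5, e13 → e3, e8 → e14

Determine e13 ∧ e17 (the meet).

Common lower bounds of {e13, e17}: e13, e14, e16, e8.
The greatest among these is e13.

e13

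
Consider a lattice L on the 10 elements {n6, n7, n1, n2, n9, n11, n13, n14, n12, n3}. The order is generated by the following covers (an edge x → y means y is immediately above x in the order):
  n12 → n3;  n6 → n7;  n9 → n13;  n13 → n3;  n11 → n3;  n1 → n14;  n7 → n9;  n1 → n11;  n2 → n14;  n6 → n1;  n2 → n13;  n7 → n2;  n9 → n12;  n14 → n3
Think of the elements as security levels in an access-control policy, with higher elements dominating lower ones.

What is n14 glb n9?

n7

Common lower bounds of {n14, n9}: n6, n7.
The greatest among these is n7.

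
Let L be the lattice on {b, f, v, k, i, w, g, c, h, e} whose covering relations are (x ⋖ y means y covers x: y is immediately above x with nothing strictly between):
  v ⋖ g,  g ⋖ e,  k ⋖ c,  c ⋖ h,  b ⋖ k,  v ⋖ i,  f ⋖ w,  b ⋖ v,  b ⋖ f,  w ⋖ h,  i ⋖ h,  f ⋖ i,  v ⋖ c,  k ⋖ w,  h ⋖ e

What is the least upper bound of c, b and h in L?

Common upper bounds of {c, b, h}: e, h.
The least among these is h.

h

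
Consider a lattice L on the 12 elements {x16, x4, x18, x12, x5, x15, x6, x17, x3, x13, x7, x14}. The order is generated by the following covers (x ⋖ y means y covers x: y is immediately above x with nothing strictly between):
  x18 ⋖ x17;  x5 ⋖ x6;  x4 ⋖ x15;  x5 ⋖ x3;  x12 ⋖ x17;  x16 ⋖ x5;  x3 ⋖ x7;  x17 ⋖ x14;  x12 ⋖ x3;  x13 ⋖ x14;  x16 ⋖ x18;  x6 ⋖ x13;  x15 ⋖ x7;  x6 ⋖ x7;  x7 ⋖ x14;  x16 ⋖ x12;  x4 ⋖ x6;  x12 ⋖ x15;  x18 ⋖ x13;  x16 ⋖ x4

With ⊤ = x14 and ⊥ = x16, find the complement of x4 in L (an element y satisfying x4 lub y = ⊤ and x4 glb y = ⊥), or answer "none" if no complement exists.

x17

Need y with x4 ∨ y = x14 and x4 ∧ y = x16.
Checking each element gives: x17.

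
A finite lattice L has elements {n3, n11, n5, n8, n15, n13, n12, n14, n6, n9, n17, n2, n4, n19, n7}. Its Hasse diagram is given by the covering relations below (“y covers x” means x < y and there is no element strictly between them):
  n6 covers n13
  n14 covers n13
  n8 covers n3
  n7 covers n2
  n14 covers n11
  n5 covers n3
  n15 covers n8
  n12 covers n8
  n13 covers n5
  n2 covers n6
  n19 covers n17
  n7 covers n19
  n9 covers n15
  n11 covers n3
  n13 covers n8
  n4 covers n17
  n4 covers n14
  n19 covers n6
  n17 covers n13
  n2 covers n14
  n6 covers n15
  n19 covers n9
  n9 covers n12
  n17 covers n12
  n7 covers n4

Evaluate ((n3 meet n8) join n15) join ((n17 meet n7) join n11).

n3 ∧ n8 = n3
n3 ∨ n15 = n15
n17 ∧ n7 = n17
n17 ∨ n11 = n4
n15 ∨ n4 = n7

n7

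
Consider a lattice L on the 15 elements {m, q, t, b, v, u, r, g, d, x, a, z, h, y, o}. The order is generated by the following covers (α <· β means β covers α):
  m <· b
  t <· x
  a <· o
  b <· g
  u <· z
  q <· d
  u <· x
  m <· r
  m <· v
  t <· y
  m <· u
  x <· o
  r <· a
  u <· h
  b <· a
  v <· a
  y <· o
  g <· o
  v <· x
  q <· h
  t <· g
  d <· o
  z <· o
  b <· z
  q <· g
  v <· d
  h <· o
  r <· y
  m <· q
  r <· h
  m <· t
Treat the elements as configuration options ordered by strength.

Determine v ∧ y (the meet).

m

Common lower bounds of {v, y}: m.
The greatest among these is m.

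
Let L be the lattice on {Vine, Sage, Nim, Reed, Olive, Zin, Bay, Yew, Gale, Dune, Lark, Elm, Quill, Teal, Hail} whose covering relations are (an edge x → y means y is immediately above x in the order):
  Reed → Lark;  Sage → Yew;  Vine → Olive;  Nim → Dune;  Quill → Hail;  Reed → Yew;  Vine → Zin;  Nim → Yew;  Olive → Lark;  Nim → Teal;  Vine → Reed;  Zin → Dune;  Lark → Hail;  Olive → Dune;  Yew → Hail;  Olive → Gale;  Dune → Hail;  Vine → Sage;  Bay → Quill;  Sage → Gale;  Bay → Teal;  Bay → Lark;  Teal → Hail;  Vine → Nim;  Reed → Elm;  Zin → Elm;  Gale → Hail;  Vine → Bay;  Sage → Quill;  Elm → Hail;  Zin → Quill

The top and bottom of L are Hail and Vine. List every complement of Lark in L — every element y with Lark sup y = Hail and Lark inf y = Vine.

Nim, Sage, Zin

Need y with Lark ∨ y = Hail and Lark ∧ y = Vine.
Checking each element gives: Nim, Sage, Zin.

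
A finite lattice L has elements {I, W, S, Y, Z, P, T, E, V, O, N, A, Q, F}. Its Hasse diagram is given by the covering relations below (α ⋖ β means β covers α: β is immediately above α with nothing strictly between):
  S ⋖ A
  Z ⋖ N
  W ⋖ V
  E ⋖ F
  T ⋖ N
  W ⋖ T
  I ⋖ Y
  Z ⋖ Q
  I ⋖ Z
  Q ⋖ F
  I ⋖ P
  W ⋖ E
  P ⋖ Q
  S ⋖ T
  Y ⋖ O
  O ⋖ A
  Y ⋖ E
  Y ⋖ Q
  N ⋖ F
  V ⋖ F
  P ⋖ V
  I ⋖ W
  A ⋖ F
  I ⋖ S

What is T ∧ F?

Common lower bounds of {T, F}: I, S, T, W.
The greatest among these is T.

T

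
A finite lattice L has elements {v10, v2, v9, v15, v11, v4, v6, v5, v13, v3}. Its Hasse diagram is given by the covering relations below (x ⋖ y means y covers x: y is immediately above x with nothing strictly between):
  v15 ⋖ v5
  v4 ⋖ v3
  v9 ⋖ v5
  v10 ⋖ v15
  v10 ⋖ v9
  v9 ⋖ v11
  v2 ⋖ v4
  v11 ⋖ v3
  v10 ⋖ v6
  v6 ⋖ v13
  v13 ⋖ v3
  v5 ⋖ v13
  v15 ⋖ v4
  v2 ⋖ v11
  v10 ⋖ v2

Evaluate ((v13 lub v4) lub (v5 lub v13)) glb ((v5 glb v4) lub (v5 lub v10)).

v5

v13 ∨ v4 = v3
v5 ∨ v13 = v13
v3 ∨ v13 = v3
v5 ∧ v4 = v15
v5 ∨ v10 = v5
v15 ∨ v5 = v5
v3 ∧ v5 = v5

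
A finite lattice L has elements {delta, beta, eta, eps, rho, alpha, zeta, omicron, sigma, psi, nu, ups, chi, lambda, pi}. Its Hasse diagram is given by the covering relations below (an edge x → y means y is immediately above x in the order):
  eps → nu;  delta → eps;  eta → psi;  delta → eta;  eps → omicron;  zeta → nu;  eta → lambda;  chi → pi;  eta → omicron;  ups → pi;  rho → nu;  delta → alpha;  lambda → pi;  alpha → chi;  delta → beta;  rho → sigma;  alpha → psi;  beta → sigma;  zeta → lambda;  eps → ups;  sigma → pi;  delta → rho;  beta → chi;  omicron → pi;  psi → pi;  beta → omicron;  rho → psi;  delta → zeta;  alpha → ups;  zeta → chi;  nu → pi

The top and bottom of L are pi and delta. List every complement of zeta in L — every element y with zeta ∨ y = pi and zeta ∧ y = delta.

Need y with zeta ∨ y = pi and zeta ∧ y = delta.
Checking each element gives: omicron, psi, sigma, ups.

omicron, psi, sigma, ups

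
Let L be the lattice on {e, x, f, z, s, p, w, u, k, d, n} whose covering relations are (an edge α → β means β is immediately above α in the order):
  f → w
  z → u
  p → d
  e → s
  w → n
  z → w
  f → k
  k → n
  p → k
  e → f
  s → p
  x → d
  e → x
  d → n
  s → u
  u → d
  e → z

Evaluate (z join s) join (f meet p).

u

z ∨ s = u
f ∧ p = e
u ∨ e = u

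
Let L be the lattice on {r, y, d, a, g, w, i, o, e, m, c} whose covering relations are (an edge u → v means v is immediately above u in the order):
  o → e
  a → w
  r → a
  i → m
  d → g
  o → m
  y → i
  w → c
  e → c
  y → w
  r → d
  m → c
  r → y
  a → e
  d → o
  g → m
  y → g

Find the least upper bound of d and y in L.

g

Common upper bounds of {d, y}: c, g, m.
The least among these is g.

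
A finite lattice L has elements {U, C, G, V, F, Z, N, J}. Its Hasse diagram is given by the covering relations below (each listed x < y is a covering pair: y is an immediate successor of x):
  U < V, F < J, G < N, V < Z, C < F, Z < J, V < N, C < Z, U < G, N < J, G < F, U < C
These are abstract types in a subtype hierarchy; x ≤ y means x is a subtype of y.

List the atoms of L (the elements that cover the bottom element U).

The atoms are exactly the elements that cover U: C, G, V.

C, G, V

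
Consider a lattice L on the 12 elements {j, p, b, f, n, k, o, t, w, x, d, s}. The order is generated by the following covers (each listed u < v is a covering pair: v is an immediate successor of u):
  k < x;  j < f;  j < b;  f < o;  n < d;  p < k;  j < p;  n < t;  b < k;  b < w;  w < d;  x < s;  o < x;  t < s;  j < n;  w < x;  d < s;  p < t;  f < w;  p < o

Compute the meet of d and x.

Common lower bounds of {d, x}: b, f, j, w.
The greatest among these is w.

w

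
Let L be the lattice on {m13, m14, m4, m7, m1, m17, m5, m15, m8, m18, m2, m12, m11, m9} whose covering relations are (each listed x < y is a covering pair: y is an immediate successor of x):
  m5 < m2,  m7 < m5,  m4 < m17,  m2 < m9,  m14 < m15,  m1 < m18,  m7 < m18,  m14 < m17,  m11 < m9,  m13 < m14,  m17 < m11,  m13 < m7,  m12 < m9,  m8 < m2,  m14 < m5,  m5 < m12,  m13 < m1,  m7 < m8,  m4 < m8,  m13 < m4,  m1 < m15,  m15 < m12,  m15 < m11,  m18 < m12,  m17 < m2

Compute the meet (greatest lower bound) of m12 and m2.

Common lower bounds of {m12, m2}: m13, m14, m5, m7.
The greatest among these is m5.

m5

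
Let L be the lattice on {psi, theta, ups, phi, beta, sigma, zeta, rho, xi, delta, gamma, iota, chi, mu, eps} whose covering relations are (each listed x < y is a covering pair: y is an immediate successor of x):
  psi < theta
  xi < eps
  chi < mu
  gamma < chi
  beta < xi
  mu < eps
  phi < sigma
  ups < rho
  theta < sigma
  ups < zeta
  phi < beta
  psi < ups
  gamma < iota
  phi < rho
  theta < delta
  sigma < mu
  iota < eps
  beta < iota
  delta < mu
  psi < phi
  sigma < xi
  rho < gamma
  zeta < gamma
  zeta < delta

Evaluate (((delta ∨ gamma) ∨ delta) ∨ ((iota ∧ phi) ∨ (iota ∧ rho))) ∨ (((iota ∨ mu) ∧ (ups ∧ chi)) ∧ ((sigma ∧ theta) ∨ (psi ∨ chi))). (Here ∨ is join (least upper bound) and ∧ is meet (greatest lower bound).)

mu

delta ∨ gamma = mu
mu ∨ delta = mu
iota ∧ phi = phi
iota ∧ rho = rho
phi ∨ rho = rho
mu ∨ rho = mu
iota ∨ mu = eps
ups ∧ chi = ups
eps ∧ ups = ups
sigma ∧ theta = theta
psi ∨ chi = chi
theta ∨ chi = mu
ups ∧ mu = ups
mu ∨ ups = mu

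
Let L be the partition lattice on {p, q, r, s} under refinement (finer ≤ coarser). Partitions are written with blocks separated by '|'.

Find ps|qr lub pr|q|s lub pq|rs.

Common upper bounds of {ps|qr, pr|q|s, pq|rs}: pqrs.
The least among these is pqrs.

pqrs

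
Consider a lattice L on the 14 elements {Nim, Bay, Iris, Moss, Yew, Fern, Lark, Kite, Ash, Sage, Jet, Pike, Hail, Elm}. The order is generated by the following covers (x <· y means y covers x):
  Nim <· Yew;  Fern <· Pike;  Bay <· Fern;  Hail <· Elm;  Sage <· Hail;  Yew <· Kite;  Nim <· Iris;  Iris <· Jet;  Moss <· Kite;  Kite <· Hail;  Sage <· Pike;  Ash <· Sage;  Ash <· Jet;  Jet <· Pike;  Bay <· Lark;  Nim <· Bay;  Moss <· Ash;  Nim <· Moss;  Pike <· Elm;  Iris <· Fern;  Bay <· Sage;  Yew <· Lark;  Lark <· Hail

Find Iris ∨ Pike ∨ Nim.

Common upper bounds of {Iris, Pike, Nim}: Elm, Pike.
The least among these is Pike.

Pike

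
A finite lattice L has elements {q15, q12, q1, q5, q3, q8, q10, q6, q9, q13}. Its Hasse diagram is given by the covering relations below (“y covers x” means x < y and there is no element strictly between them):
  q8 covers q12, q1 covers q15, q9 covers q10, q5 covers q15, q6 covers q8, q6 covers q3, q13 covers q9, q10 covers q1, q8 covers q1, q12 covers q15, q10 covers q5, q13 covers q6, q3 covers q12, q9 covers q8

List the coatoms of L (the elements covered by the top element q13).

q6, q9

The coatoms are exactly the elements covered by q13: q6, q9.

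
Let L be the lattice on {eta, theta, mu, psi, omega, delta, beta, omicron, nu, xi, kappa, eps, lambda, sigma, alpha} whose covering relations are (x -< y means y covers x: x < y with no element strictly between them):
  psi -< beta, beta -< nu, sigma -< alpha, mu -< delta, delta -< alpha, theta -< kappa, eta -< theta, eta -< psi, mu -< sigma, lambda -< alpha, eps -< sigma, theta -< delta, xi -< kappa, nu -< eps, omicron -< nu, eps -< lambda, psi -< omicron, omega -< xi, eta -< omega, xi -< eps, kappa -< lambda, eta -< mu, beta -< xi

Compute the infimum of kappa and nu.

Common lower bounds of {kappa, nu}: beta, eta, psi.
The greatest among these is beta.

beta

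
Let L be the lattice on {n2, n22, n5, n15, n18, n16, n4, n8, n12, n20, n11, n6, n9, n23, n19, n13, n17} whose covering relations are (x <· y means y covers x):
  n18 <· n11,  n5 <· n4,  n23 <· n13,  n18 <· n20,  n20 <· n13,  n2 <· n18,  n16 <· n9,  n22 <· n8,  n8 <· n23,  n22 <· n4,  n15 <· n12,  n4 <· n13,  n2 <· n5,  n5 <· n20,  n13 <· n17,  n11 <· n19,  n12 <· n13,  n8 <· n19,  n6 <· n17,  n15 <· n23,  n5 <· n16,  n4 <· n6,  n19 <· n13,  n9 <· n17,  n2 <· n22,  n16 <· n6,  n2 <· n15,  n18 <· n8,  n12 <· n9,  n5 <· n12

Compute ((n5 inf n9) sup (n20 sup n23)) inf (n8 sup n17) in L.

n5 ∧ n9 = n5
n20 ∨ n23 = n13
n5 ∨ n13 = n13
n8 ∨ n17 = n17
n13 ∧ n17 = n13

n13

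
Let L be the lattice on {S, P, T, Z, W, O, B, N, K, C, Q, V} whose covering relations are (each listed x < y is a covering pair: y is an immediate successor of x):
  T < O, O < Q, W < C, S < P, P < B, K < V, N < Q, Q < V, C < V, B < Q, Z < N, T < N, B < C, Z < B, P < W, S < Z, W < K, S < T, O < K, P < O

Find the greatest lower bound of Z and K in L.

Common lower bounds of {Z, K}: S.
The greatest among these is S.

S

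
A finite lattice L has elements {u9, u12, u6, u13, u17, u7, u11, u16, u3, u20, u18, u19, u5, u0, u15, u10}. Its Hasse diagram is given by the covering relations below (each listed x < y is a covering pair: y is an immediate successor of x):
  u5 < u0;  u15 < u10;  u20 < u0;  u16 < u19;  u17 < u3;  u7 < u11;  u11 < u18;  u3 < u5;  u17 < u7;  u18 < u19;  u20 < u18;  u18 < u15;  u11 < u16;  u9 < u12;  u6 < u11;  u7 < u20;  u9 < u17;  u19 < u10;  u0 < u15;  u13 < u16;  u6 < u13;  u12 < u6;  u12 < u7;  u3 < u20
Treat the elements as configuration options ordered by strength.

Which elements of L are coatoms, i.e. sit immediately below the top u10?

The coatoms are exactly the elements covered by u10: u15, u19.

u15, u19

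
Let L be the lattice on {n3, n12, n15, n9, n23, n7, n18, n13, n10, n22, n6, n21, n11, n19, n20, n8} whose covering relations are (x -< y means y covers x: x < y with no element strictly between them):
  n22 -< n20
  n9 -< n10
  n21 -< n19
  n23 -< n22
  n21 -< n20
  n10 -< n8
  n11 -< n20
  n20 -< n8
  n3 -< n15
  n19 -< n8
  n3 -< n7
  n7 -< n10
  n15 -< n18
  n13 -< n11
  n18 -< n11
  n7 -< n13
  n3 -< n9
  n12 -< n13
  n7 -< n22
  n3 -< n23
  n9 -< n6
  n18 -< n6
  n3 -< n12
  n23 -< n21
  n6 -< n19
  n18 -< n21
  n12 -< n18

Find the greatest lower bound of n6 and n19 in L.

Common lower bounds of {n6, n19}: n12, n15, n18, n3, n6, n9.
The greatest among these is n6.

n6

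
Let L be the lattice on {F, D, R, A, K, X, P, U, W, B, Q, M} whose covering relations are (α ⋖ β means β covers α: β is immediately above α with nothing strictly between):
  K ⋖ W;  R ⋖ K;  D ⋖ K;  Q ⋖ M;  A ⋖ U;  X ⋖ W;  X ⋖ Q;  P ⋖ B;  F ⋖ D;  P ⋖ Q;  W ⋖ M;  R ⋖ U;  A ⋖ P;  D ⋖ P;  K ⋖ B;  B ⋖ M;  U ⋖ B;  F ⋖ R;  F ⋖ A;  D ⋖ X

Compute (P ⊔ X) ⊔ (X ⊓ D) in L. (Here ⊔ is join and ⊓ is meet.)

Q

P ∨ X = Q
X ∧ D = D
Q ∨ D = Q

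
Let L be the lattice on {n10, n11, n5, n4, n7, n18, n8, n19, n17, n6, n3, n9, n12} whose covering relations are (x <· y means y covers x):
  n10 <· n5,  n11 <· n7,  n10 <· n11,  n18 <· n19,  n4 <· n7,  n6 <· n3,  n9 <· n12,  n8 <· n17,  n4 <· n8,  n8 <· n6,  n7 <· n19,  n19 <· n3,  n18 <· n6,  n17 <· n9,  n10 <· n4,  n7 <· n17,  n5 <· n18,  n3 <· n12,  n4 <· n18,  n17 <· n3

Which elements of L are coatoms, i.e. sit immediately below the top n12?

n3, n9

The coatoms are exactly the elements covered by n12: n3, n9.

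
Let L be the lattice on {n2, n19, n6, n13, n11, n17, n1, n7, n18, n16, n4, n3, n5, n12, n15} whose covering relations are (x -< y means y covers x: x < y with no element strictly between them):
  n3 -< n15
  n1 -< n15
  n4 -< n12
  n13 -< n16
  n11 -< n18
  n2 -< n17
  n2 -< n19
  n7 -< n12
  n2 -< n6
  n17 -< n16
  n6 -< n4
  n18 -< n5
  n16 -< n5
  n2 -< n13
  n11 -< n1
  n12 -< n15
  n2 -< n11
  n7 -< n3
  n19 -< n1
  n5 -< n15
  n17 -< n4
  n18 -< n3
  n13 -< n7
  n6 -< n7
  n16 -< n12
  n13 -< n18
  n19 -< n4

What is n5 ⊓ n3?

Common lower bounds of {n5, n3}: n11, n13, n18, n2.
The greatest among these is n18.

n18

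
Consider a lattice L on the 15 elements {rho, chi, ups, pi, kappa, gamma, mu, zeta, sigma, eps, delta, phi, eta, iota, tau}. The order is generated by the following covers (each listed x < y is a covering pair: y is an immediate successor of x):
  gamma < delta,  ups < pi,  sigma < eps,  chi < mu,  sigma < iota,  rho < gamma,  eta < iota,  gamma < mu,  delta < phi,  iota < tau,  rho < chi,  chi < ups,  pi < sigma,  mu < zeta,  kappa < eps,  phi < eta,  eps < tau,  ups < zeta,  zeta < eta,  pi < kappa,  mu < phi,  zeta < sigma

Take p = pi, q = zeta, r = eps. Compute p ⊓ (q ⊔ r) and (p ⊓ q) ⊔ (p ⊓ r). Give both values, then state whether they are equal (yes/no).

q ⊔ r = eps, so p ⊓ (q ⊔ r) = pi ⊓ eps = pi.
p ⊓ q = ups and p ⊓ r = pi, so (p ⊓ q) ⊔ (p ⊓ r) = ups ⊔ pi = pi.
Equal: yes.

pi; pi; yes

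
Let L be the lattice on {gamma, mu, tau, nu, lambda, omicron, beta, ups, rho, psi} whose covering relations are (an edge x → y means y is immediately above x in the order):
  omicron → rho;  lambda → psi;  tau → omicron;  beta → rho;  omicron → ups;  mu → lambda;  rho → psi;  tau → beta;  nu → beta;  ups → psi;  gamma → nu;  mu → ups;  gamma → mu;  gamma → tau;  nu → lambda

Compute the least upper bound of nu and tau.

Common upper bounds of {nu, tau}: beta, psi, rho.
The least among these is beta.

beta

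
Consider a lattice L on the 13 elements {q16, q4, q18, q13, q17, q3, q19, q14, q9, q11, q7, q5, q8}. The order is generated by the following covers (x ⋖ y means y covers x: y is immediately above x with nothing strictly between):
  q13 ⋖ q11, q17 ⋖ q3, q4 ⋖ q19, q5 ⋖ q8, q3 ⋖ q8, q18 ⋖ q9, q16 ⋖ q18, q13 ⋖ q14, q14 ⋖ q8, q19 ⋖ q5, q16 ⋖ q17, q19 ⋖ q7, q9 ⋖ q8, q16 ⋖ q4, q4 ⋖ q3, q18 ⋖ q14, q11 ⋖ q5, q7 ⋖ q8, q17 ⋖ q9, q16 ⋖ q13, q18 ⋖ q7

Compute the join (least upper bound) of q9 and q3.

q8

Common upper bounds of {q9, q3}: q8.
The least among these is q8.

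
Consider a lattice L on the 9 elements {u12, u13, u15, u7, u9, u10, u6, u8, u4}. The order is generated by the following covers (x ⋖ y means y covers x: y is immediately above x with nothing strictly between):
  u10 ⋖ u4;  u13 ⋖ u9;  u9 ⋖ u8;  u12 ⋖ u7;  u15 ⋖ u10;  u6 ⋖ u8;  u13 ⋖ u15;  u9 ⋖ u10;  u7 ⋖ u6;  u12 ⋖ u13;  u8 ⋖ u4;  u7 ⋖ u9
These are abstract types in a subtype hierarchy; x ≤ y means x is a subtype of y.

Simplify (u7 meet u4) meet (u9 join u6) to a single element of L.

u7 ∧ u4 = u7
u9 ∨ u6 = u8
u7 ∧ u8 = u7

u7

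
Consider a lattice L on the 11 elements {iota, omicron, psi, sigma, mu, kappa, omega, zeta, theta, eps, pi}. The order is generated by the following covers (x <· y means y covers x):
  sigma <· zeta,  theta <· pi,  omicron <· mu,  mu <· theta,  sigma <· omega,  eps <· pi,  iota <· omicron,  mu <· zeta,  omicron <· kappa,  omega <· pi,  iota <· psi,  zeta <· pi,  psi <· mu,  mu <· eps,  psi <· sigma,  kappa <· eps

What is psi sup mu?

mu

Common upper bounds of {psi, mu}: eps, mu, pi, theta, zeta.
The least among these is mu.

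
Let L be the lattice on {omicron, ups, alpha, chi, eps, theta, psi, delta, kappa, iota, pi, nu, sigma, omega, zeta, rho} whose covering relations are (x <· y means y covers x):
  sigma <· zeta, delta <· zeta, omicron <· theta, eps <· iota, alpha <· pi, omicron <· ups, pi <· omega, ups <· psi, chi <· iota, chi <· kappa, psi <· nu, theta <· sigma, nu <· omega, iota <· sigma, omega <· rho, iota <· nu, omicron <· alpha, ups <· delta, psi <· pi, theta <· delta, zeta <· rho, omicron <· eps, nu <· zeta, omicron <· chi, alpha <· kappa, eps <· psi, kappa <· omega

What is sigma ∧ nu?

iota

Common lower bounds of {sigma, nu}: chi, eps, iota, omicron.
The greatest among these is iota.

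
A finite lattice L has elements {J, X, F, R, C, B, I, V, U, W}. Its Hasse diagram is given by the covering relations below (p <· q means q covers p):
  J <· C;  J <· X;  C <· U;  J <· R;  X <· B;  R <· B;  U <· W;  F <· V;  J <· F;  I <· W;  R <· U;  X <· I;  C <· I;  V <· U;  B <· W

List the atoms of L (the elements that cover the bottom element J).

C, F, R, X

The atoms are exactly the elements that cover J: C, F, R, X.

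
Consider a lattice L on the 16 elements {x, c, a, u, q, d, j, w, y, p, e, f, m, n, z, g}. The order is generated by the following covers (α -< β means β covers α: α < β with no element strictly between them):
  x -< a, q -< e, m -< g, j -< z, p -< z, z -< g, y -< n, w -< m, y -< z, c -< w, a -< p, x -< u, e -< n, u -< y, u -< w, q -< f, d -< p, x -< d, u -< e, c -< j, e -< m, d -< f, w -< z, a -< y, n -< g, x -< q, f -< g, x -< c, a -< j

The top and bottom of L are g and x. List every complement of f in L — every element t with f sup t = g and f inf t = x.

Need t with f ∨ t = g and f ∧ t = x.
Checking each element gives: a, c, j, u, w, y.

a, c, j, u, w, y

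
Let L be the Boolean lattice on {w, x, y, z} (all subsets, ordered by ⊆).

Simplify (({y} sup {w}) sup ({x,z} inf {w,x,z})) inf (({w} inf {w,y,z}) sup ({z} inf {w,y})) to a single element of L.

{w}

{y} ∨ {w} = {w,y}
{x,z} ∧ {w,x,z} = {x,z}
{w,y} ∨ {x,z} = {w,x,y,z}
{w} ∧ {w,y,z} = {w}
{z} ∧ {w,y} = ∅
{w} ∨ ∅ = {w}
{w,x,y,z} ∧ {w} = {w}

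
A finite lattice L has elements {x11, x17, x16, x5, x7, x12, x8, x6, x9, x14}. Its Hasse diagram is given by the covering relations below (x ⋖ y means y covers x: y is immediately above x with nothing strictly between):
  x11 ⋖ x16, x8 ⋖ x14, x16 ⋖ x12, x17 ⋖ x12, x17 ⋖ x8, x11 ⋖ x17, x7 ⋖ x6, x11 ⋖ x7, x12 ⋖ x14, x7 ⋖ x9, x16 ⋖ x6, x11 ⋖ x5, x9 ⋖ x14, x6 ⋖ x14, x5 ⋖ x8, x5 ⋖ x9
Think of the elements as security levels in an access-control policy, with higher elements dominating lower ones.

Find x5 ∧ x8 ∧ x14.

Common lower bounds of {x5, x8, x14}: x11, x5.
The greatest among these is x5.

x5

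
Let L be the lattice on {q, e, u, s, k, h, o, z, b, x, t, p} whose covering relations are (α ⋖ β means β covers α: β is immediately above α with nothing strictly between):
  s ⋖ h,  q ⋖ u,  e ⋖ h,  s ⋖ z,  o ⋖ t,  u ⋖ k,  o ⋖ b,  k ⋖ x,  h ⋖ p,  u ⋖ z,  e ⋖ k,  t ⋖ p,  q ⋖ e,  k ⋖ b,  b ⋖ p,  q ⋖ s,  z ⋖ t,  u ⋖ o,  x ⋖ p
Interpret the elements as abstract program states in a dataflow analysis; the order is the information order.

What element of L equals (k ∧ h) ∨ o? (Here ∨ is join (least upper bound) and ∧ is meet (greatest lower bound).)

b

k ∧ h = e
e ∨ o = b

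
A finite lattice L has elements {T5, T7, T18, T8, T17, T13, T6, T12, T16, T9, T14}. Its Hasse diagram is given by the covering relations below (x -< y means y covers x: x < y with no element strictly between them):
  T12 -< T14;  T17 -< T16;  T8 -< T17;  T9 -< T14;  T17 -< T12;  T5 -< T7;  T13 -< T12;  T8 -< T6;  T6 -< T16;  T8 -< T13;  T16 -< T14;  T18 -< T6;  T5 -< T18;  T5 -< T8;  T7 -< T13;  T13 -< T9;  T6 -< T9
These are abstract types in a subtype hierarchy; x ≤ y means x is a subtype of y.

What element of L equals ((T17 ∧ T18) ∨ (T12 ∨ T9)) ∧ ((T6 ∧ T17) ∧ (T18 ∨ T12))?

T17 ∧ T18 = T5
T12 ∨ T9 = T14
T5 ∨ T14 = T14
T6 ∧ T17 = T8
T18 ∨ T12 = T14
T8 ∧ T14 = T8
T14 ∧ T8 = T8

T8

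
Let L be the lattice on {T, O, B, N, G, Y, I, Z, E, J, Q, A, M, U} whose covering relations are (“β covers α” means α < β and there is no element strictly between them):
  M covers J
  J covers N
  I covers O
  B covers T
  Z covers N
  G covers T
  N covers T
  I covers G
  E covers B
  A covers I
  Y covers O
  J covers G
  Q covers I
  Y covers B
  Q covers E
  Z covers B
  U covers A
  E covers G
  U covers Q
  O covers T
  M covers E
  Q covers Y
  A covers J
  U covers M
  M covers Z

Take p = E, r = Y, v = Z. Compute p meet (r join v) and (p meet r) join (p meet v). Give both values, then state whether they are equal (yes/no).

r join v = U, so p meet (r join v) = E meet U = E.
p meet r = B and p meet v = B, so (p meet r) join (p meet v) = B join B = B.
Equal: no.

E; B; no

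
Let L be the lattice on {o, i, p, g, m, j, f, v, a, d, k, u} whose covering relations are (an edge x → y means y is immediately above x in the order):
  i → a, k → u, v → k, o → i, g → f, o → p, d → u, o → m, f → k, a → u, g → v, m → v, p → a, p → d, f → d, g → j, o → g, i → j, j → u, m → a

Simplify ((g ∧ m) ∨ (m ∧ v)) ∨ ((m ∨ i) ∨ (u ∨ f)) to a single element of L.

u

g ∧ m = o
m ∧ v = m
o ∨ m = m
m ∨ i = a
u ∨ f = u
a ∨ u = u
m ∨ u = u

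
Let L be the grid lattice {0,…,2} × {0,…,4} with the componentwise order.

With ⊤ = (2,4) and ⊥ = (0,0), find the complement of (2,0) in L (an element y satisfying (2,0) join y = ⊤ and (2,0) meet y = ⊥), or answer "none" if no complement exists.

(0,4)

Need y with (2,0) ∨ y = (2,4) and (2,0) ∧ y = (0,0).
Checking each element gives: (0,4).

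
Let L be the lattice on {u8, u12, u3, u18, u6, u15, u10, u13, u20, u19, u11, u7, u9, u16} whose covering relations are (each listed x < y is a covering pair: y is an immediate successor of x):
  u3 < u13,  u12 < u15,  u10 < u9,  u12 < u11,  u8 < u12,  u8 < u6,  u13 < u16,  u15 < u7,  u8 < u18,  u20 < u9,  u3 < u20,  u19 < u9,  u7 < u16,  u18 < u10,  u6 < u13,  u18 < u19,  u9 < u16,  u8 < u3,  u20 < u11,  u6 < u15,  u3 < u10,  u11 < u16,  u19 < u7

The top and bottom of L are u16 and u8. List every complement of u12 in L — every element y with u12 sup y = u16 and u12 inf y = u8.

u10, u13, u9

Need y with u12 ∨ y = u16 and u12 ∧ y = u8.
Checking each element gives: u10, u13, u9.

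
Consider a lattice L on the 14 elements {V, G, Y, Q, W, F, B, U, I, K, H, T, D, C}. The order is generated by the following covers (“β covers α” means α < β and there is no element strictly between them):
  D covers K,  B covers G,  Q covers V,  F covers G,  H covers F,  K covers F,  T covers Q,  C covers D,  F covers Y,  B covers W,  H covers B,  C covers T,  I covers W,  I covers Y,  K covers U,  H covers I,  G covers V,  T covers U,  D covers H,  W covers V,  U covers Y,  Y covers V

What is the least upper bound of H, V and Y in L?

H

Common upper bounds of {H, V, Y}: C, D, H.
The least among these is H.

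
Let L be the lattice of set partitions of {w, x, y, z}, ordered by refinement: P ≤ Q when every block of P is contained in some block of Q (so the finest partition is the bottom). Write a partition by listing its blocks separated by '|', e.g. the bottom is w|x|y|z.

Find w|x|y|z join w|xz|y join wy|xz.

The join of w|x|y|z, w|xz|y, wy|xz merges any blocks that overlap across the partitions, giving wy|xz.

wy|xz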